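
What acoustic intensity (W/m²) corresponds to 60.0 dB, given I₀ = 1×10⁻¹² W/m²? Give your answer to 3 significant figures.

I/I₀ = 10^(60.0/10) = 1e+06, so I = 1e+06 × 10⁻¹² W/m².

1.00e-06 W/m²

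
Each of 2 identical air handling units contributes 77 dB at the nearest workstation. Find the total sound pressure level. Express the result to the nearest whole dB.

80 dB

With 2 equal, uncorrelated contributions the intensity is 2× that of one unit, giving a rise of 10·log₁₀ 2.
L_total = 77 + 10·log₁₀(2) = 77 + 3.010 = 80.01 dB.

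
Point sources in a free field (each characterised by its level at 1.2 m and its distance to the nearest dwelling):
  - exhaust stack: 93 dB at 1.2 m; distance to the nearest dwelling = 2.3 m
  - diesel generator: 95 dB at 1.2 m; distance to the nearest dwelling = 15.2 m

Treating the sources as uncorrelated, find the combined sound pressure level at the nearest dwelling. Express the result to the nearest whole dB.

88 dB

Apply inverse-square spreading to bring every level to the receiver, then sum 10^(L/10).
exhaust stack: 93 − 20·log₁₀(2.3/1.2) = 93 − 5.65 = 87.35 dB.
diesel generator: 95 − 20·log₁₀(15.2/1.2) = 95 − 22.05 = 72.95 dB.
Σ 10^(L/10) = 5.628e+08 → L_total = 10·log₁₀(5.628e+08) = 87.50 dB.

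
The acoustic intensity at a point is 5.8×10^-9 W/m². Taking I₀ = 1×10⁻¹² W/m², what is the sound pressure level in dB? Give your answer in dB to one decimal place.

I/I₀ = 5.8×10^-9/10⁻¹² = 5.8×10^3, and L = 10·log₁₀(I/I₀).
L = 10·(0.7634 + 3) = 37.63 dB.

37.6 dB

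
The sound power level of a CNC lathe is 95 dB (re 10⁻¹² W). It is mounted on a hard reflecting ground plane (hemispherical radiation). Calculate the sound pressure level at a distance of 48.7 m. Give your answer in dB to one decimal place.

The power spreads over a hemisphere of area 2π·r², so L_p = L_w − 10·log₁₀(2π·r²).
2π·r² = 1.49e+04 m², 10·log₁₀ of that is 41.732 dB.
L_p = 95 − 41.732 = 53.27 dB.

53.3 dB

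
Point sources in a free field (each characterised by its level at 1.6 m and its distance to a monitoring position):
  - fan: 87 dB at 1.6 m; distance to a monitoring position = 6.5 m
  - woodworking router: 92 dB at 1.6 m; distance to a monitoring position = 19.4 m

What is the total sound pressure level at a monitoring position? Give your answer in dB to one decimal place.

Propagate each source to the receiver with L = L_ref − 20·log₁₀(r/r_ref), then add intensities.
fan: 87 − 20·log₁₀(6.5/1.6) = 87 − 12.18 = 74.82 dB.
woodworking router: 92 − 20·log₁₀(19.4/1.6) = 92 − 21.67 = 70.33 dB.
Σ 10^(L/10) = 4.115e+07 → L_total = 10·log₁₀(4.115e+07) = 76.14 dB.

76.1 dB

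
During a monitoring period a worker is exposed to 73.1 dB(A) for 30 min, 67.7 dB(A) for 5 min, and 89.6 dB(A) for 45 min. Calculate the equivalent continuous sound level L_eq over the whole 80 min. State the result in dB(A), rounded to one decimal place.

87.2 dB(A)

The energy average is taken in the linear domain: L_eq = 10·log₁₀[(Σ tᵢ·10^(Lᵢ/10))/T], T = 80 min.
Σ tᵢ·10^(Lᵢ/10) = 30·10^(73.1/10) + 5·10^(67.7/10) + 45·10^(89.6/10) = 4.168e+10.
L_eq = 10·log₁₀(4.168e+10/80) = 87.17 dB(A).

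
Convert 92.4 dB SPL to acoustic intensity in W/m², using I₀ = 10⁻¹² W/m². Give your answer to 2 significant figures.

L = 10·log₁₀(I/I₀) ⇒ I = I₀·10^(L/10) = 10⁻¹² × 10^9.24.

0.0017 W/m²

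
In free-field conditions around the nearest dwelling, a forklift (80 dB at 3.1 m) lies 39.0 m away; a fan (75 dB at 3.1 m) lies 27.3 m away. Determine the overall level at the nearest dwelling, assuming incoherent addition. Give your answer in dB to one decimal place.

Apply inverse-square spreading to bring every level to the receiver, then sum 10^(L/10).
forklift: 80 − 20·log₁₀(39.0/3.1) = 80 − 21.99 = 58.01 dB.
fan: 75 − 20·log₁₀(27.3/3.1) = 75 − 18.90 = 56.10 dB.
Σ 10^(L/10) = 1.040e+06 → L_total = 10·log₁₀(1.040e+06) = 60.17 dB.

60.2 dB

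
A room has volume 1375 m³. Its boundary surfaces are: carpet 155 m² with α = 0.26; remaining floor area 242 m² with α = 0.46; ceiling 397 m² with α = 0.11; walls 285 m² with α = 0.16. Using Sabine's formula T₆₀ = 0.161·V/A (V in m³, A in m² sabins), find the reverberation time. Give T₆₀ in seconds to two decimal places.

A = Σ Sᵢαᵢ = 155·0.26 + 242·0.46 + 397·0.11 + 285·0.16 = 240.89 m².
T₆₀ = 0.161·V/A = 0.161·1375/240.89 = 0.919 s.

0.92 s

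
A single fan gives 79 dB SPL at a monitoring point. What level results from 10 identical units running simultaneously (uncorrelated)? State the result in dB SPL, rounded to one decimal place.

89.0 dB SPL

L_total = L₁ + 10·log₁₀ N for N identical incoherent sources.
L_total = 79 + 10·log₁₀(10) = 79 + 10.000 = 89.00 dB SPL.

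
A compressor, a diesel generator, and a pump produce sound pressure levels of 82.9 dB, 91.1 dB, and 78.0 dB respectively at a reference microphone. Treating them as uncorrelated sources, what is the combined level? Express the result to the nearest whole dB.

92 dB

Incoherent sources combine by intensity addition: L_total = 10·log₁₀(Σ 10^(L_i/10)).
Σ 10^(L/10) = 10^(82.9/10) + 10^(91.1/10) + 10^(78.0/10) = 1.546e+09.
L_total = 10·log₁₀(1.546e+09) = 91.89 dB.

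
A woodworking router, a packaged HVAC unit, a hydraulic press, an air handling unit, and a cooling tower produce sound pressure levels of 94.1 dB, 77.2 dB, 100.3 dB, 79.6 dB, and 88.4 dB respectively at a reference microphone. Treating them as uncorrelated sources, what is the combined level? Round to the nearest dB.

101 dB

Incoherent sources combine by intensity addition: L_total = 10·log₁₀(Σ 10^(L_i/10)).
Σ 10^(L/10) = 10^(94.1/10) + 10^(77.2/10) + 10^(100.3/10) + 10^(79.6/10) + 10^(88.4/10) = 1.412e+10.
L_total = 10·log₁₀(1.412e+10) = 101.50 dB.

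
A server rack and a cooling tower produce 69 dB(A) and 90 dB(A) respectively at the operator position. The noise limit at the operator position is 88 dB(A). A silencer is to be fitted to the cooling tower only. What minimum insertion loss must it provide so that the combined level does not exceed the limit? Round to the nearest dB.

2 dB

Everything except the cooling tower sums to 10^(69/10) = 7.943e+06 in linear terms, 69.00 dB(A).
To meet 88 dB(A) overall, the treated cooling tower may contribute at most 10^(88/10) − 7.943e+06 = 6.230e+08, i.e. 87.94 dB(A).
Required insertion loss = 90 − 87.94 = 2.06 dB.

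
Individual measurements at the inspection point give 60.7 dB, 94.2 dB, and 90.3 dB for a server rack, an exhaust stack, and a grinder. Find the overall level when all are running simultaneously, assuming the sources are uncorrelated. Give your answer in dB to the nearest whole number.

For uncorrelated sources the intensities add, so convert each level to linear form, sum, and take 10·log₁₀ of the total.
Σ 10^(L/10) = 10^(60.7/10) + 10^(94.2/10) + 10^(90.3/10) = 3.703e+09.
L_total = 10·log₁₀(3.703e+09) = 95.69 dB.

96 dB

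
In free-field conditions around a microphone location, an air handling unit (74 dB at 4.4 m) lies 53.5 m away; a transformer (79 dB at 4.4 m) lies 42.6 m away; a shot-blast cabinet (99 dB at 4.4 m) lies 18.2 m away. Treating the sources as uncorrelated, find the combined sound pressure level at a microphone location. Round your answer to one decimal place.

86.7 dB

Apply inverse-square spreading to bring every level to the receiver, then sum 10^(L/10).
air handling unit: 74 − 20·log₁₀(53.5/4.4) = 74 − 21.70 = 52.30 dB.
transformer: 79 − 20·log₁₀(42.6/4.4) = 79 − 19.72 = 59.28 dB.
shot-blast cabinet: 99 − 20·log₁₀(18.2/4.4) = 99 − 12.33 = 86.67 dB.
Σ 10^(L/10) = 4.653e+08 → L_total = 10·log₁₀(4.653e+08) = 86.68 dB.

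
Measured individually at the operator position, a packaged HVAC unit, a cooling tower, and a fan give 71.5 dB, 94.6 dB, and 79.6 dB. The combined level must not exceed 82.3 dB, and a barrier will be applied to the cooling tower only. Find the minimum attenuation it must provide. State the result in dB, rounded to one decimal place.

16.5 dB

Fixed contribution from the other sources: Σ 10^(L/10) = 10^(71.5/10) + 10^(79.6/10) = 1.053e+08 (80.23 dB).
To meet 82.3 dB overall, the treated cooling tower may contribute at most 10^(82.3/10) − 1.053e+08 = 6.450e+07, i.e. 78.10 dB.
Required insertion loss = 94.6 − 78.10 = 16.50 dB.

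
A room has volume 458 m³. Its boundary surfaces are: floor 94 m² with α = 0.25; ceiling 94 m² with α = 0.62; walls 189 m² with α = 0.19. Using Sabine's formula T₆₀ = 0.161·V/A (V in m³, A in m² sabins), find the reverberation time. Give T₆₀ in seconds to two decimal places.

A = Σ Sᵢαᵢ = 94·0.25 + 94·0.62 + 189·0.19 = 117.69 m².
T₆₀ = 0.161 × 458 / 117.69 = 0.627 s.

0.63 s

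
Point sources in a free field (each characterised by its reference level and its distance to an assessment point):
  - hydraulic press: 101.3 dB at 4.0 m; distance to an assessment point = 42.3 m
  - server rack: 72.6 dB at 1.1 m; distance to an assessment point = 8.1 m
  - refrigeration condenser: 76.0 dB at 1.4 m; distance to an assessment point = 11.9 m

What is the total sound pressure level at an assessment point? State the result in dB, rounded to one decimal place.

First find each source's level at the receiver (point-source: −20·log₁₀(r/r_ref)), then combine on an intensity basis.
hydraulic press: 101.3 − 20·log₁₀(42.3/4.0) = 101.3 − 20.49 = 80.81 dB.
server rack: 72.6 − 20·log₁₀(8.1/1.1) = 72.6 − 17.34 = 55.26 dB.
refrigeration condenser: 76.0 − 20·log₁₀(11.9/1.4) = 76.0 − 18.59 = 57.41 dB.
Σ 10^(L/10) = 1.215e+08 → L_total = 10·log₁₀(1.215e+08) = 80.85 dB.

80.8 dB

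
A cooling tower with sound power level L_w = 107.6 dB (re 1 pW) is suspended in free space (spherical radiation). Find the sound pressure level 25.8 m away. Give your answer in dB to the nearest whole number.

The power spreads over a sphere of area 4π·r², so L_p = L_w − 10·log₁₀(4π·r²).
4π·r² = 8365 m², 10·log₁₀ of that is 39.224 dB.
L_p = 107.6 − 39.224 = 68.38 dB.

68 dB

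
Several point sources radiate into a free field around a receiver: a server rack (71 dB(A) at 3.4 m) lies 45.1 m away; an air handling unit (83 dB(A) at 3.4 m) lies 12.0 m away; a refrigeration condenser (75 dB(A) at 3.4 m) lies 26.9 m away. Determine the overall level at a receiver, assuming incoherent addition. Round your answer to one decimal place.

72.2 dB(A)

Propagate each source to the receiver with L = L_ref − 20·log₁₀(r/r_ref), then add intensities.
server rack: 71 − 20·log₁₀(45.1/3.4) = 71 − 22.45 = 48.55 dB(A).
air handling unit: 83 − 20·log₁₀(12.0/3.4) = 83 − 10.95 = 72.05 dB(A).
refrigeration condenser: 75 − 20·log₁₀(26.9/3.4) = 75 − 17.97 = 57.03 dB(A).
Σ 10^(L/10) = 1.659e+07 → L_total = 10·log₁₀(1.659e+07) = 72.20 dB(A).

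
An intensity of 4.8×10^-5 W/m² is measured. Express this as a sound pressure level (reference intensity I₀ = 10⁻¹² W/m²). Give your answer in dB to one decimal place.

I/I₀ = 4.8×10^-5/10⁻¹² = 4.8×10^7, and L = 10·log₁₀(I/I₀).
L = 10·(0.6812 + 7) = 76.81 dB.

76.8 dB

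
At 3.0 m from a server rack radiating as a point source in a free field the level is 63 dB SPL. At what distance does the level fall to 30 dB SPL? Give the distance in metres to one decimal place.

Point-source spreading drops the level by 20·log₁₀(r₂/r₁); inverting, r₂/r₁ = 10^(ΔL/20).
r₂ = 3.0·10^((63−30)/20) = 3.0·10^(33.0/20) = 134.01 m.

134.0 m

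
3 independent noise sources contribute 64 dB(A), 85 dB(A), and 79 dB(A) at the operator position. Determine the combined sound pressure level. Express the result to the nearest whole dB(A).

For uncorrelated sources the intensities add, so convert each level to linear form, sum, and take 10·log₁₀ of the total.
Σ 10^(L/10) = 10^(64/10) + 10^(85/10) + 10^(79/10) = 3.982e+08.
L_total = 10·log₁₀(3.982e+08) = 86.00 dB(A).

86 dB(A)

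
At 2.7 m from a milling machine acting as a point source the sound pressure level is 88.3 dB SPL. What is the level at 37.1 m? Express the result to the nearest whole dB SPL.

Point-source attenuation: ΔL = 20·log₁₀(r₂/r₁) = 20·log₁₀(37.1/2.7) = 22.760 dB.
L₂ = 88.3 − 20·log₁₀(37.1/2.7) = 88.3 − 22.760 = 65.54 dB SPL.

66 dB SPL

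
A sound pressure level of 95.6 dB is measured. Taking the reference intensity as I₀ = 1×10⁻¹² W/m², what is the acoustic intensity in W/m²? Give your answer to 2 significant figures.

0.0036 W/m²

I = I₀·10^(L/10) = 10⁻¹² × 10^(95.6/10) = 10^(-2.440).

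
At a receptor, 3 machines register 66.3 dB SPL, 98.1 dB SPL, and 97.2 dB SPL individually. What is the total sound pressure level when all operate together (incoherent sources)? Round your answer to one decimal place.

Incoherent sources combine by intensity addition: L_total = 10·log₁₀(Σ 10^(L_i/10)).
Σ 10^(L/10) = 10^(66.3/10) + 10^(98.1/10) + 10^(97.2/10) = 1.171e+10.
L_total = 10·log₁₀(1.171e+10) = 100.69 dB SPL.

100.7 dB SPL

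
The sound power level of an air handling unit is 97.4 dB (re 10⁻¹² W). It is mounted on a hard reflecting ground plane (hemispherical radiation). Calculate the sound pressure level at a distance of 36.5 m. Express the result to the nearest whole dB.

L_p = L_w − 10·log₁₀(2π·r²) with r = 36.5 m.
2π·r² = 8371 m², 10·log₁₀ of that is 39.228 dB.
L_p = 97.4 − 39.228 = 58.17 dB.

58 dB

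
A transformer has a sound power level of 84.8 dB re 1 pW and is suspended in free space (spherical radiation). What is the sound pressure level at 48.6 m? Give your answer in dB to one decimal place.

40.1 dB

The power spreads over a sphere of area 4π·r², so L_p = L_w − 10·log₁₀(4π·r²).
4π·r² = 2.968e+04 m², 10·log₁₀ of that is 44.725 dB.
L_p = 84.8 − 44.725 = 40.08 dB.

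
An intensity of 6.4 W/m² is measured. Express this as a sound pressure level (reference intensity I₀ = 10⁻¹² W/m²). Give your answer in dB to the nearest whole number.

128 dB

I/I₀ = 6.4/10⁻¹² = 6.4×10^12, and L = 10·log₁₀(I/I₀).
L = 10·(0.8062 + 12) = 128.06 dB.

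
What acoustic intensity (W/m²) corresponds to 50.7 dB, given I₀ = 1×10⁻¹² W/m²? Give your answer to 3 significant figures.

1.17e-07 W/m²

L = 10·log₁₀(I/I₀) ⇒ I = I₀·10^(L/10) = 10⁻¹² × 10^5.07.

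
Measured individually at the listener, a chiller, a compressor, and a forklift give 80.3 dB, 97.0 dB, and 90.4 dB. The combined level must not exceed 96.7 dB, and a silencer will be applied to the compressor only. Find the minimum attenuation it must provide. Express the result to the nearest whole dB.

2 dB

Fixed contribution from the other sources: Σ 10^(L/10) = 10^(80.3/10) + 10^(90.4/10) = 1.204e+09 (90.80 dB).
To meet 96.7 dB overall, the treated compressor may contribute at most 10^(96.7/10) − 1.204e+09 = 3.474e+09, i.e. 95.41 dB.
So the compressor must be reduced from 97.0 to 95.41 dB: IL = 1.59 dB.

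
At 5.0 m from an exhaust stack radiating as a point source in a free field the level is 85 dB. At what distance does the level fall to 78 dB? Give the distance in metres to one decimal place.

The 7.0 dB drop corresponds to a distance ratio of 10^(7.0/20) for a point source.
r₂ = 5.0·10^((85−78)/20) = 5.0·10^(7.0/20) = 11.19 m.

11.2 m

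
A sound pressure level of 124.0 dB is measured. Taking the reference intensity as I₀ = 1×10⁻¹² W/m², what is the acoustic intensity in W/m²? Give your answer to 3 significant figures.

2.51 W/m²

I = I₀·10^(L/10) = 10⁻¹² × 10^(124.0/10) = 10^(0.400).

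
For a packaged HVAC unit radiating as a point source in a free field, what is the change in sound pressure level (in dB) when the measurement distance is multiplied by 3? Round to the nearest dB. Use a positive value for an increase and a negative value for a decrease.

With spherical spreading the level changes by −20·log₁₀(r₂/r₁).
ΔL = −20·log₁₀(3) = -9.54 dB.

-10 dB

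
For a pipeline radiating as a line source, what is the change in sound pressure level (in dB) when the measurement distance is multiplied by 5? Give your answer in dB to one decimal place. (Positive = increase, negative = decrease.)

-7.0 dB

Line-source spreading: ΔL = −10·log₁₀(r₂/r₁).
ΔL = −10·log₁₀(5) = -6.99 dB.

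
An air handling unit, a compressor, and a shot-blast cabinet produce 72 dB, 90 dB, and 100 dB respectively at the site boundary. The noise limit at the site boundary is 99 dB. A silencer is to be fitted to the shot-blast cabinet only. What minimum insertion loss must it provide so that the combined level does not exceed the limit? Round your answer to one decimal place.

The untreated sources together contribute 10^(72/10) + 10^(90/10) = 1.016e+09, i.e. 90.07 dB.
To meet 99 dB overall, the treated shot-blast cabinet may contribute at most 10^(99/10) − 1.016e+09 = 6.927e+09, i.e. 98.41 dB.
Required insertion loss = 100 − 98.41 = 1.59 dB.

1.6 dB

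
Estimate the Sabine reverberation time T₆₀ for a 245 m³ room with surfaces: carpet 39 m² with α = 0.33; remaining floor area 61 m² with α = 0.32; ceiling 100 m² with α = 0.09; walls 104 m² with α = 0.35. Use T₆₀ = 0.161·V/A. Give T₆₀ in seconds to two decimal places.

0.51 s

Summing Sᵢαᵢ: 39·0.33 + 61·0.32 + 100·0.09 + 104·0.35 = 77.79 m².
T₆₀ = 0.161·V/A = 0.161·245/77.79 = 0.507 s.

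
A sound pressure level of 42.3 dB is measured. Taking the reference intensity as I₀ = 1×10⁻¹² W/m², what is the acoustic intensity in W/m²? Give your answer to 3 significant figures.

L = 10·log₁₀(I/I₀) ⇒ I = I₀·10^(L/10) = 10⁻¹² × 10^4.23.

1.70e-08 W/m²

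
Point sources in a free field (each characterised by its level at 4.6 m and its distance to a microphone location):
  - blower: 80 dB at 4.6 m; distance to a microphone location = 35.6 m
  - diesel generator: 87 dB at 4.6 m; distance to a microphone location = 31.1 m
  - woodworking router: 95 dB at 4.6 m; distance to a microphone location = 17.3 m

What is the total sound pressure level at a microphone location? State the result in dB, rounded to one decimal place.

83.7 dB

Propagate each source to the receiver with L = L_ref − 20·log₁₀(r/r_ref), then add intensities.
blower: 80 − 20·log₁₀(35.6/4.6) = 80 − 17.77 = 62.23 dB.
diesel generator: 87 − 20·log₁₀(31.1/4.6) = 87 − 16.60 = 70.40 dB.
woodworking router: 95 − 20·log₁₀(17.3/4.6) = 95 − 11.51 = 83.49 dB.
Σ 10^(L/10) = 2.362e+08 → L_total = 10·log₁₀(2.362e+08) = 83.73 dB.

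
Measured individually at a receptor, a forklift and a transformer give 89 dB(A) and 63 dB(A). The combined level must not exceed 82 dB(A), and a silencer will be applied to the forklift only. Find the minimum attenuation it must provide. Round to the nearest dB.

7 dB

Everything except the forklift sums to 10^(63/10) = 1.995e+06 in linear terms, 63.00 dB(A).
The limit corresponds to 10^(82/10) = 1.585e+08; subtracting the fixed part leaves 1.565e+08 for the forklift, i.e. 81.94 dB(A).
Required insertion loss = 89 − 81.94 = 7.06 dB.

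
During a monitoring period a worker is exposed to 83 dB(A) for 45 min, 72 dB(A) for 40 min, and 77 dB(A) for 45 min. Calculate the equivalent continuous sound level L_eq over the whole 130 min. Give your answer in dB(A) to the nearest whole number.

80 dB(A)

L_eq = 10·log₁₀[(1/T)·Σ tᵢ·10^(Lᵢ/10)] with T = 130 min.
Σ tᵢ·10^(Lᵢ/10) = 45·10^(83/10) + 40·10^(72/10) + 45·10^(77/10) = 1.187e+10.
L_eq = 10·log₁₀(1.187e+10/130) = 79.60 dB(A).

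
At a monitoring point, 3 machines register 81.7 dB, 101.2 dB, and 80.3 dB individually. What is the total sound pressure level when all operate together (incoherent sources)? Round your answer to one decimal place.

For uncorrelated sources the intensities add, so convert each level to linear form, sum, and take 10·log₁₀ of the total.
Σ 10^(L/10) = 10^(81.7/10) + 10^(101.2/10) + 10^(80.3/10) = 1.344e+10.
L_total = 10·log₁₀(1.344e+10) = 101.28 dB.

101.3 dB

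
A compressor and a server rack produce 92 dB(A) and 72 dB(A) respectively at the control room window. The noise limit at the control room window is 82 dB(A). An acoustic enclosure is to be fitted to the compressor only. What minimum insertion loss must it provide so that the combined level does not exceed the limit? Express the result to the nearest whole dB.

10 dB

Fixed contribution from the other source: Σ 10^(L/10) = 10^(72/10) = 1.585e+07 (72.00 dB(A)).
The limit corresponds to 10^(82/10) = 1.585e+08; subtracting the fixed part leaves 1.426e+08 for the compressor, i.e. 81.54 dB(A).
Required insertion loss = 92 − 81.54 = 10.46 dB.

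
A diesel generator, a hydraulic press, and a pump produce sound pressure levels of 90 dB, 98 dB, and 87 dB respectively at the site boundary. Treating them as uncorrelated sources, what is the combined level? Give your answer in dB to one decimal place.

98.9 dB

Incoherent sources combine by intensity addition: L_total = 10·log₁₀(Σ 10^(L_i/10)).
Σ 10^(L/10) = 10^(90/10) + 10^(98/10) + 10^(87/10) = 7.811e+09.
L_total = 10·log₁₀(7.811e+09) = 98.93 dB.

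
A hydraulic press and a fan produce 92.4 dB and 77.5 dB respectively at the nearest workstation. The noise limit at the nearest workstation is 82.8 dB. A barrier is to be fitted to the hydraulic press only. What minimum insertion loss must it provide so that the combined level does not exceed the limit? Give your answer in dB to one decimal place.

11.1 dB

Fixed contribution from the other source: Σ 10^(L/10) = 10^(77.5/10) = 5.623e+07 (77.50 dB).
The limit corresponds to 10^(82.8/10) = 1.905e+08; subtracting the fixed part leaves 1.343e+08 for the hydraulic press, i.e. 81.28 dB.
So the hydraulic press must be reduced from 92.4 to 81.28 dB: IL = 11.12 dB.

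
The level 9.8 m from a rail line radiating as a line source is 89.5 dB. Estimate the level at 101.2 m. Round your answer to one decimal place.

79.4 dB

For a line source, L₂ = L₁ − 10·log₁₀(r₂/r₁).
L₂ = 89.5 − 10·log₁₀(101.2/9.8) = 89.5 − 10.140 = 79.36 dB.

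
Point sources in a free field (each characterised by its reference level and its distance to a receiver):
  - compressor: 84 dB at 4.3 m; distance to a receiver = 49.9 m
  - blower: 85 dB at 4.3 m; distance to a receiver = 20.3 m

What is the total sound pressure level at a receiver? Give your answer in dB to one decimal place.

72.1 dB

First find each source's level at the receiver (point-source: −20·log₁₀(r/r_ref)), then combine on an intensity basis.
compressor: 84 − 20·log₁₀(49.9/4.3) = 84 − 21.29 = 62.71 dB.
blower: 85 − 20·log₁₀(20.3/4.3) = 85 − 13.48 = 71.52 dB.
Σ 10^(L/10) = 1.605e+07 → L_total = 10·log₁₀(1.605e+07) = 72.06 dB.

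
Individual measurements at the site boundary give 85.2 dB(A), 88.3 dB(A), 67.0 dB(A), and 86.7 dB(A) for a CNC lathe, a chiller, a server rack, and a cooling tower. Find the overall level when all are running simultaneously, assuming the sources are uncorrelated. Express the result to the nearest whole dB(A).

92 dB(A)

Incoherent sources combine by intensity addition: L_total = 10·log₁₀(Σ 10^(L_i/10)).
Σ 10^(L/10) = 10^(85.2/10) + 10^(88.3/10) + 10^(67.0/10) + 10^(86.7/10) = 1.480e+09.
L_total = 10·log₁₀(1.480e+09) = 91.70 dB(A).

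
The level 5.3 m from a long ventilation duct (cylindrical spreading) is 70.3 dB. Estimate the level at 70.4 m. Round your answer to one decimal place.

Line-source attenuation: ΔL = 10·log₁₀(r₂/r₁) = 10·log₁₀(70.4/5.3) = 11.233 dB.
L₂ = 70.3 − 10·log₁₀(70.4/5.3) = 70.3 − 11.233 = 59.07 dB.

59.1 dB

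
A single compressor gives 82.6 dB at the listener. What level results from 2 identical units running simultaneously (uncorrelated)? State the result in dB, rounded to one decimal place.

85.6 dB

With 2 equal, uncorrelated contributions the intensity is 2× that of one unit, giving a rise of 10·log₁₀ 2.
L_total = 82.6 + 10·log₁₀(2) = 82.6 + 3.010 = 85.61 dB.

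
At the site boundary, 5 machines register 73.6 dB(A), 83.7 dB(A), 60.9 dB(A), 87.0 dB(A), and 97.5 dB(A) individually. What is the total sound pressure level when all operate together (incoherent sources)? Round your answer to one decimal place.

For uncorrelated sources the intensities add, so convert each level to linear form, sum, and take 10·log₁₀ of the total.
Σ 10^(L/10) = 10^(73.6/10) + 10^(83.7/10) + 10^(60.9/10) + 10^(87.0/10) + 10^(97.5/10) = 6.383e+09.
L_total = 10·log₁₀(6.383e+09) = 98.05 dB(A).

98.1 dB(A)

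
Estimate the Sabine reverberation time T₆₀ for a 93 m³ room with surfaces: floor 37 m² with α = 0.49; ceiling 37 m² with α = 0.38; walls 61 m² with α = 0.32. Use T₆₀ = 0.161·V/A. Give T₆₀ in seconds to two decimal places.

0.29 s

Summing Sᵢαᵢ: 37·0.49 + 37·0.38 + 61·0.32 = 51.71 m².
T₆₀ = 0.161 × 93 / 51.71 = 0.290 s.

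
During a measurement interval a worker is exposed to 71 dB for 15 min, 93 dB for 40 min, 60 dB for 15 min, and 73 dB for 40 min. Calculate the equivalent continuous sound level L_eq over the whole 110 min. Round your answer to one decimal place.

L_eq = 10·log₁₀[(1/T)·Σ tᵢ·10^(Lᵢ/10)] with T = 110 min.
Σ tᵢ·10^(Lᵢ/10) = 15·10^(71/10) + 40·10^(93/10) + 15·10^(60/10) + 40·10^(73/10) = 8.081e+10.
L_eq = 10·log₁₀(8.081e+10/110) = 88.66 dB.

88.7 dB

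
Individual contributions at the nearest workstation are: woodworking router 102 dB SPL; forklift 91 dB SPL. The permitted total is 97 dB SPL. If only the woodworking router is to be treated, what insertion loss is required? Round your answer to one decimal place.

6.3 dB

Everything except the woodworking router sums to 10^(91/10) = 1.259e+09 in linear terms, 91.00 dB SPL.
To meet 97 dB SPL overall, the treated woodworking router may contribute at most 10^(97/10) − 1.259e+09 = 3.753e+09, i.e. 95.74 dB SPL.
So the woodworking router must be reduced from 102 to 95.74 dB SPL: IL = 6.26 dB.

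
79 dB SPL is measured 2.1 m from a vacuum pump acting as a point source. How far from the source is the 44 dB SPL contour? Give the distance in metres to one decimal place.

For a point source L₁ − L₂ = 20·log₁₀(r₂/r₁), so r₂ = r₁·10^((L₁−L₂)/20).
r₂ = 2.1·10^((79−44)/20) = 2.1·10^(35.0/20) = 118.09 m.

118.1 m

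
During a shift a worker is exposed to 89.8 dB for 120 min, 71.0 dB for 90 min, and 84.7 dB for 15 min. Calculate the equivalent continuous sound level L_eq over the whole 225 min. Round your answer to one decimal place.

The energy average is taken in the linear domain: L_eq = 10·log₁₀[(Σ tᵢ·10^(Lᵢ/10))/T], T = 225 min.
Σ tᵢ·10^(Lᵢ/10) = 120·10^(89.8/10) + 90·10^(71.0/10) + 15·10^(84.7/10) = 1.202e+11.
L_eq = 10·log₁₀(1.202e+11/225) = 87.28 dB.

87.3 dB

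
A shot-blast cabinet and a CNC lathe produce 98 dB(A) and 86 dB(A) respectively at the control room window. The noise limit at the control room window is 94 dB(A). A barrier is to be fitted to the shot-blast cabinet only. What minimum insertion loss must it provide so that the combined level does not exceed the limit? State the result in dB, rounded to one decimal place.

Fixed contribution from the other source: Σ 10^(L/10) = 10^(86/10) = 3.981e+08 (86.00 dB(A)).
The limit corresponds to 10^(94/10) = 2.512e+09; subtracting the fixed part leaves 2.114e+09 for the shot-blast cabinet, i.e. 93.25 dB(A).
Required insertion loss = 98 − 93.25 = 4.75 dB.

4.7 dB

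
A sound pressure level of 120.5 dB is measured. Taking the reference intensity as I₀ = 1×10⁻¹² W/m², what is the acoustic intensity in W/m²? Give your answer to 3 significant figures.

L = 10·log₁₀(I/I₀) ⇒ I = I₀·10^(L/10) = 10⁻¹² × 10^12.05.

1.12 W/m²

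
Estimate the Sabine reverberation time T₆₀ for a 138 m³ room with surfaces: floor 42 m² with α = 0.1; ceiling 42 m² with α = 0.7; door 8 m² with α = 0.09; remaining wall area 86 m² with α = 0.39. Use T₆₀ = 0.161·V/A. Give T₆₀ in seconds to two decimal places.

A = Σ Sᵢαᵢ = 42·0.1 + 42·0.7 + 8·0.09 + 86·0.39 = 67.86 m².
T₆₀ = 0.161 × 138 / 67.86 = 0.327 s.

0.33 s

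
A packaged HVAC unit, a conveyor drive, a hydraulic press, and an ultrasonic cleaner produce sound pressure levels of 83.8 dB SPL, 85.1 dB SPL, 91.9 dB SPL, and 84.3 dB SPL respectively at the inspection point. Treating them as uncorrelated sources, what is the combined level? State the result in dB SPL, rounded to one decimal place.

93.8 dB SPL

Incoherent sources combine by intensity addition: L_total = 10·log₁₀(Σ 10^(L_i/10)).
Σ 10^(L/10) = 10^(83.8/10) + 10^(85.1/10) + 10^(91.9/10) + 10^(84.3/10) = 2.381e+09.
L_total = 10·log₁₀(2.381e+09) = 93.77 dB SPL.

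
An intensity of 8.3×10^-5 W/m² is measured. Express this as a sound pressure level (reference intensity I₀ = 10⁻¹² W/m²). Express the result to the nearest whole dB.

79 dB

Dividing by I₀ shifts the exponent by 12: I/I₀ = 8.3×10^7.
L = 10·(0.9191 + 7) = 79.19 dB.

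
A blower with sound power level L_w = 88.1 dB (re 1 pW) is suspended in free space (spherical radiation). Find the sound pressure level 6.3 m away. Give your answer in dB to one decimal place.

The power spreads over a sphere of area 4π·r², so L_p = L_w − 10·log₁₀(4π·r²).
4π·r² = 498.8 m², 10·log₁₀ of that is 26.979 dB.
L_p = 88.1 − 26.979 = 61.12 dB.

61.1 dB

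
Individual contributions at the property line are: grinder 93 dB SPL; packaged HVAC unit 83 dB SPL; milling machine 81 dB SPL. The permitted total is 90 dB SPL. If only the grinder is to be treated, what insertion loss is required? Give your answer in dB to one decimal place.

4.7 dB

Everything except the grinder sums to 10^(83/10) + 10^(81/10) = 3.254e+08 in linear terms, 85.12 dB SPL.
To meet 90 dB SPL overall, the treated grinder may contribute at most 10^(90/10) − 3.254e+08 = 6.746e+08, i.e. 88.29 dB SPL.
Required insertion loss = 93 − 88.29 = 4.71 dB.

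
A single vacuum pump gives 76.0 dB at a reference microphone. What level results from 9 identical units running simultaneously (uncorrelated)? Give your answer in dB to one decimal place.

L_total = L₁ + 10·log₁₀ N for N identical incoherent sources.
L_total = 76.0 + 10·log₁₀(9) = 76.0 + 9.542 = 85.54 dB.

85.5 dB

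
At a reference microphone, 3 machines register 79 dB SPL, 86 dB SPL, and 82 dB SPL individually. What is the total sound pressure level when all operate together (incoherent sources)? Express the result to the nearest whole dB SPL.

Incoherent sources combine by intensity addition: L_total = 10·log₁₀(Σ 10^(L_i/10)).
Σ 10^(L/10) = 10^(79/10) + 10^(86/10) + 10^(82/10) = 6.360e+08.
L_total = 10·log₁₀(6.360e+08) = 88.03 dB SPL.

88 dB SPL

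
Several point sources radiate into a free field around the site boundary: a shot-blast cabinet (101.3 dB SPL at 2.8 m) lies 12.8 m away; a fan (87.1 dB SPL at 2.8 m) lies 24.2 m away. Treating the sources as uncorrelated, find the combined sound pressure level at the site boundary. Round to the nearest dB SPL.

88 dB SPL

First find each source's level at the receiver (point-source: −20·log₁₀(r/r_ref)), then combine on an intensity basis.
shot-blast cabinet: 101.3 − 20·log₁₀(12.8/2.8) = 101.3 − 13.20 = 88.10 dB SPL.
fan: 87.1 − 20·log₁₀(24.2/2.8) = 87.1 − 18.73 = 68.37 dB SPL.
Σ 10^(L/10) = 6.524e+08 → L_total = 10·log₁₀(6.524e+08) = 88.14 dB SPL.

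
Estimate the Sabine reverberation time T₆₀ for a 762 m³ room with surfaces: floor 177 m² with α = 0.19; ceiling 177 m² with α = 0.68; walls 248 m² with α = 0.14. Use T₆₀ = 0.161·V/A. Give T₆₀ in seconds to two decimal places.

0.65 s

Total absorption A = 177·0.19 + 177·0.68 + 248·0.14 = 188.71 m² sabins.
T₆₀ = 0.161·V/A = 0.161·762/188.71 = 0.650 s.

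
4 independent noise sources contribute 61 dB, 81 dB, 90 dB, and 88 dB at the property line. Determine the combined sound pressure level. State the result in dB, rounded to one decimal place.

92.5 dB

Incoherent sources combine by intensity addition: L_total = 10·log₁₀(Σ 10^(L_i/10)).
Σ 10^(L/10) = 10^(61/10) + 10^(81/10) + 10^(90/10) + 10^(88/10) = 1.758e+09.
L_total = 10·log₁₀(1.758e+09) = 92.45 dB.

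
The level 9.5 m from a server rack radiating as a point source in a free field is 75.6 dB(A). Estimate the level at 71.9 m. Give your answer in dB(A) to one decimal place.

Spherical spreading from a point source gives a 20·log₁₀(r₂/r₁) drop.
L₂ = 75.6 − 20·log₁₀(71.9/9.5) = 75.6 − 17.580 = 58.02 dB(A).

58.0 dB(A)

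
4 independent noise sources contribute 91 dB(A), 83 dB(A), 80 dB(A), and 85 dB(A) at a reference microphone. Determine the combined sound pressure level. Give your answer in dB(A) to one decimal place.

92.7 dB(A)

For uncorrelated sources the intensities add, so convert each level to linear form, sum, and take 10·log₁₀ of the total.
Σ 10^(L/10) = 10^(91/10) + 10^(83/10) + 10^(80/10) + 10^(85/10) = 1.875e+09.
L_total = 10·log₁₀(1.875e+09) = 92.73 dB(A).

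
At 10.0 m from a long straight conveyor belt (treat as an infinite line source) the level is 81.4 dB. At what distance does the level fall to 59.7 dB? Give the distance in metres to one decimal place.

The 21.7 dB drop corresponds to a distance ratio of 10^(21.7/10) for a line source.
r₂ = 10.0·10^((81.4−59.7)/10) = 10.0·10^(21.7/10) = 1479.11 m.

1479.1 m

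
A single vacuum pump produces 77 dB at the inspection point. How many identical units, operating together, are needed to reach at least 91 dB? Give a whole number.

The shortfall is 91 − 77 = 14.0 dB, and N units add 10·log₁₀ N, so need 10·log₁₀ N ≥ 14.0.
N ≥ 10^(14.0/10) = 25.119, so N = 26.

26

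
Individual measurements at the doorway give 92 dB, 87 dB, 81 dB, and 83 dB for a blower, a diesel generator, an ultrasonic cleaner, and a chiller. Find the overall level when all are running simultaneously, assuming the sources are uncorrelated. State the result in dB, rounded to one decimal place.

For uncorrelated sources the intensities add, so convert each level to linear form, sum, and take 10·log₁₀ of the total.
Σ 10^(L/10) = 10^(92/10) + 10^(87/10) + 10^(81/10) + 10^(83/10) = 2.411e+09.
L_total = 10·log₁₀(2.411e+09) = 93.82 dB.

93.8 dB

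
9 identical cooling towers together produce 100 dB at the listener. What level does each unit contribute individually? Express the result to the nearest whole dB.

For N identical incoherent sources L_total = L₁ + 10·log₁₀ N, so L₁ = 100 − 10·log₁₀(9) = 100 − 9.542.

90 dB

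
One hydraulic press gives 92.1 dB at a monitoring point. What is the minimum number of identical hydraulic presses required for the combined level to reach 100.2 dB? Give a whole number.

N identical sources give L₁ + 10·log₁₀ N, so require 10·log₁₀ N ≥ 100.2 − 92.1 = 8.1 dB.
N ≥ 10^(8.1/10) = 6.457, so N = 7.

7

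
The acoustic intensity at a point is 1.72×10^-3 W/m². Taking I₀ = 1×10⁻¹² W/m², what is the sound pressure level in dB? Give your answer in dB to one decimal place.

92.4 dB

Dividing by I₀ shifts the exponent by 12: I/I₀ = 1.72×10^9.
L = 10·(0.2355 + 9) = 92.36 dB.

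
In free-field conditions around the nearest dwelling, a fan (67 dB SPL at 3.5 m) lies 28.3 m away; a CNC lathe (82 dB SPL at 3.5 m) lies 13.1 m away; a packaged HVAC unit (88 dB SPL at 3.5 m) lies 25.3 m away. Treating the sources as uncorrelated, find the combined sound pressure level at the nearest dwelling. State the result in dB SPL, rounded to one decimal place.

73.7 dB SPL

Apply inverse-square spreading to bring every level to the receiver, then sum 10^(L/10).
fan: 67 − 20·log₁₀(28.3/3.5) = 67 − 18.15 = 48.85 dB SPL.
CNC lathe: 82 − 20·log₁₀(13.1/3.5) = 82 − 11.46 = 70.54 dB SPL.
packaged HVAC unit: 88 − 20·log₁₀(25.3/3.5) = 88 − 17.18 = 70.82 dB SPL.
Σ 10^(L/10) = 2.347e+07 → L_total = 10·log₁₀(2.347e+07) = 73.70 dB SPL.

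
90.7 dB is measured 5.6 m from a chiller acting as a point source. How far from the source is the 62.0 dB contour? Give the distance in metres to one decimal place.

The 28.7 dB drop corresponds to a distance ratio of 10^(28.7/20) for a point source.
r₂ = 5.6·10^((90.7−62.0)/20) = 5.6·10^(28.7/20) = 152.47 m.

152.5 m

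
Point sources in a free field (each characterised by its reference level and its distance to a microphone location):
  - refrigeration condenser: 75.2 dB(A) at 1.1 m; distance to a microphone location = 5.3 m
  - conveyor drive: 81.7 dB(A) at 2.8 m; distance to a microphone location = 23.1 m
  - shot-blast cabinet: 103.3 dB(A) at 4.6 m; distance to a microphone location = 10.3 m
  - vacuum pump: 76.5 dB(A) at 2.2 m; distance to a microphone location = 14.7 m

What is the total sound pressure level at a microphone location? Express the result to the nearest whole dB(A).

First find each source's level at the receiver (point-source: −20·log₁₀(r/r_ref)), then combine on an intensity basis.
refrigeration condenser: 75.2 − 20·log₁₀(5.3/1.1) = 75.2 − 13.66 = 61.54 dB(A).
conveyor drive: 81.7 − 20·log₁₀(23.1/2.8) = 81.7 − 18.33 = 63.37 dB(A).
shot-blast cabinet: 103.3 − 20·log₁₀(10.3/4.6) = 103.3 − 7.00 = 96.30 dB(A).
vacuum pump: 76.5 − 20·log₁₀(14.7/2.2) = 76.5 − 16.50 = 60.00 dB(A).
Σ 10^(L/10) = 4.269e+09 → L_total = 10·log₁₀(4.269e+09) = 96.30 dB(A).

96 dB(A)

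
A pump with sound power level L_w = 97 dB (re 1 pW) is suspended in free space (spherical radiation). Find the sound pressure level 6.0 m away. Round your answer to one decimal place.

70.4 dB

Free-field spherical radiation: L_p = L_w − 10·log₁₀(4π·r²), r = 6.0 m.
4π·r² = 452.4 m², 10·log₁₀ of that is 26.555 dB.
L_p = 97 − 26.555 = 70.44 dB.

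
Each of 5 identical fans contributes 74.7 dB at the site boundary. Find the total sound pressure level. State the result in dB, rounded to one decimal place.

81.7 dB

With 5 equal, uncorrelated contributions the intensity is 5× that of one unit, giving a rise of 10·log₁₀ 5.
L_total = 74.7 + 10·log₁₀(5) = 74.7 + 6.990 = 81.69 dB.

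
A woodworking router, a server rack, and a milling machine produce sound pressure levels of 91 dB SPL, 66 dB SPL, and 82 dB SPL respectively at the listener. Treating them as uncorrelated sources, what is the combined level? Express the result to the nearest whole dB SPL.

92 dB SPL

For uncorrelated sources the intensities add, so convert each level to linear form, sum, and take 10·log₁₀ of the total.
Σ 10^(L/10) = 10^(91/10) + 10^(66/10) + 10^(82/10) = 1.421e+09.
L_total = 10·log₁₀(1.421e+09) = 91.53 dB SPL.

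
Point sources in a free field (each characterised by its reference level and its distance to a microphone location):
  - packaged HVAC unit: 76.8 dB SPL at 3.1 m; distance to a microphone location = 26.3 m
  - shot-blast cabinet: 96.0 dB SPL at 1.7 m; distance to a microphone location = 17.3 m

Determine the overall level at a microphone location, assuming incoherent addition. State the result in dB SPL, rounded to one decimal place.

75.9 dB SPL

Apply inverse-square spreading to bring every level to the receiver, then sum 10^(L/10).
packaged HVAC unit: 76.8 − 20·log₁₀(26.3/3.1) = 76.8 − 18.57 = 58.23 dB SPL.
shot-blast cabinet: 96.0 − 20·log₁₀(17.3/1.7) = 96.0 − 20.15 = 75.85 dB SPL.
Σ 10^(L/10) = 3.911e+07 → L_total = 10·log₁₀(3.911e+07) = 75.92 dB SPL.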